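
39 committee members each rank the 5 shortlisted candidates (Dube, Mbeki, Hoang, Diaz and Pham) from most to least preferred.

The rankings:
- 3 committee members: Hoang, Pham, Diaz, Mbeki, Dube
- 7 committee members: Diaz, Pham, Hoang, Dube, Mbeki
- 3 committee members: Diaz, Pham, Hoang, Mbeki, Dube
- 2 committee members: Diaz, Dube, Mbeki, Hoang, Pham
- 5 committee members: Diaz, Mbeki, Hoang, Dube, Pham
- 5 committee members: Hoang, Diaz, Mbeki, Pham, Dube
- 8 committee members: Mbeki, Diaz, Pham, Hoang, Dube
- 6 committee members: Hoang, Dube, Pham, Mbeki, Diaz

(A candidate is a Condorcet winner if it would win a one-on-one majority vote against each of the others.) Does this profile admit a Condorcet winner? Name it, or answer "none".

Diaz

Head-to-head results (39 committee members):
Dube vs Mbeki: Dube preferred on 7+2+6 = 15 ballots; Mbeki wins 24–15.
Dube vs Hoang: 2 to 37, Hoang.
Dube vs Diaz: 6 for Dube, 33 for Diaz — Diaz by 33–6.
Dube vs Pham: Dube preferred on 2+5+6 = 13 ballots; Pham wins 26–13.
Mbeki vs Hoang: Mbeki preferred on 2+5+8 = 15 ballots; Hoang wins 24–15.
Mbeki vs Diaz: 8+6 = 14 for Mbeki, 25 for Diaz — Diaz by 25–14.
Mbeki vs Pham: 2+5+5+8 = 20 for Mbeki, 19 for Pham — Mbeki by 20–19.
Hoang vs Diaz: Hoang preferred on 3+5+6 = 14 ballots; Diaz wins 25–14.
Hoang vs Pham: Hoang preferred on 3+2+5+5+6 = 21 ballots; Hoang wins 21–18.
Diaz vs Pham: 7+3+2+5+5+8 = 30 for Diaz, 9 for Pham — Diaz by 30–9.
Diaz defeats every rival head-to-head and is the Condorcet winner.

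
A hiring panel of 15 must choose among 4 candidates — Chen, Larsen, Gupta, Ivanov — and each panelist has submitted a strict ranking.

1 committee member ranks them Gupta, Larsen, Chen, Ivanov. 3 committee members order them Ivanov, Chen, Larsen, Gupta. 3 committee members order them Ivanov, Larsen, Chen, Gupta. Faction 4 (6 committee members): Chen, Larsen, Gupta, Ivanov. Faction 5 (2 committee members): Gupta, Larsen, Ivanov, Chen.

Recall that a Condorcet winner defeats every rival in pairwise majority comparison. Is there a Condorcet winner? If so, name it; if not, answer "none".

Pairwise majorities:
Chen vs Larsen: Chen is ranked higher on 3+6 = 9 ballots, Larsen on 6. Chen wins 9–6.
Chen vs Gupta: 3+3+6 = 12 for Chen, 3 for Gupta — Chen by 12–3.
Chen vs Ivanov: Chen preferred on 1+6 = 7 ballots; Ivanov wins 8–7.
Larsen vs Gupta: 3+3+6 = 12 for Larsen, 3 for Gupta — Larsen by 12–3.
Larsen vs Ivanov: 9 to 6, Larsen.
Gupta vs Ivanov: Gupta preferred on 1+6+2 = 9 ballots; Gupta wins 9–6.
Each candidate drops at least one matchup (Chen loses to Ivanov; Larsen loses to Chen; Gupta loses to Chen; Ivanov loses to Larsen); the cycle Chen → Larsen → Ivanov → Chen rules out a Condorcet winner.

none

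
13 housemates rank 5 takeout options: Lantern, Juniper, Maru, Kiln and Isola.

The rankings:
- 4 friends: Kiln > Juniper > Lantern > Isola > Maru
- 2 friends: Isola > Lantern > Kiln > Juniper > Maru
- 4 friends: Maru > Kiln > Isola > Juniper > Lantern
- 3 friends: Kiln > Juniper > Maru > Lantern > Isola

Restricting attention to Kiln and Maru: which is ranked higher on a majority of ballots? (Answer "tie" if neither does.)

Ballots ranking Kiln above Maru: 4 + 2 + 3 = 9.
Ballots ranking Maru above Kiln: 13 − 9 = 4.
Kiln wins the head-to-head 9–4.

Kiln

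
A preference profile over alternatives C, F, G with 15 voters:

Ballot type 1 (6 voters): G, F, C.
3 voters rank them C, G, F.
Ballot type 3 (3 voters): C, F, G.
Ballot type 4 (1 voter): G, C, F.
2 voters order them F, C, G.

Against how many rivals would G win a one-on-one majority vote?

1

G against each rival (15 voters):
G vs C: 6+1 = 7 for G, 8 for C — C by 8–7.
G vs F: 6+3+1 = 10 for G, 5 for F — G by 10–5.
G beats F; loses to C — 1 pairwise win.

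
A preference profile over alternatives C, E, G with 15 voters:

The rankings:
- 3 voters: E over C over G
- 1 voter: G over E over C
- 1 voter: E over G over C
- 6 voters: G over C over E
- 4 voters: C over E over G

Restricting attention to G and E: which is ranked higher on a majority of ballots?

Ballots ranking G above E: 1 + 6 = 7.
Ballots ranking E above G: 15 − 7 = 8.
E wins the head-to-head 8–7.

E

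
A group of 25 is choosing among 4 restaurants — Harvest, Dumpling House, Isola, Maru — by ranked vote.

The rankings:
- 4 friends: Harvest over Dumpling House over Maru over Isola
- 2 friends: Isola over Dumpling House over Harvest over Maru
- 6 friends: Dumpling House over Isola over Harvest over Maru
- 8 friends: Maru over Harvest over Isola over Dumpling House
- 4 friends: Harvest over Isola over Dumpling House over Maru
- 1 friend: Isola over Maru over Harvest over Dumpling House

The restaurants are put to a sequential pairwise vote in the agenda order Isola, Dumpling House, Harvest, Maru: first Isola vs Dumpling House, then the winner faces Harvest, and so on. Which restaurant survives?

Harvest

Round 1: Isola vs Dumpling House — 15–10, Isola advances.
Round 2: Isola vs Harvest — 9–16, Harvest advances.
Round 3: Harvest vs Maru — 16–9, Harvest advances.
Harvest survives the agenda.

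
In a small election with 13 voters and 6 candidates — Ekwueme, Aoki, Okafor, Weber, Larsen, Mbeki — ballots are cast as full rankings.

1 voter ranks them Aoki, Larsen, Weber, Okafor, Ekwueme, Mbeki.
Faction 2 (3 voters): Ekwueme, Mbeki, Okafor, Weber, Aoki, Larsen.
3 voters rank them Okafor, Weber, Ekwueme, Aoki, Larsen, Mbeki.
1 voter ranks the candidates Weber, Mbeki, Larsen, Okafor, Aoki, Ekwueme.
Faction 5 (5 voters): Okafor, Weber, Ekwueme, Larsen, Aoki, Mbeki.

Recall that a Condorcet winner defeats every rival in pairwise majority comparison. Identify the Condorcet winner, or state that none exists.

Okafor

Check each pair by majority over 13 ballots:
Ekwueme–Aoki: Ekwueme 11–2.
Ekwueme–Okafor: Okafor 10–3.
Ekwueme–Weber: Weber 10–3.
Ekwueme–Larsen: Ekwueme 11–2.
Ekwueme–Mbeki: Ekwueme 12–1.
Aoki–Okafor: Okafor 12–1.
Aoki vs Weber: Weber wins 12–1.
Aoki–Larsen: Aoki 7–6.
Aoki–Mbeki: Aoki 9–4.
Okafor vs Weber: Okafor, 11–2.
Okafor vs Larsen: Okafor, 11–2.
Okafor–Mbeki: Okafor 9–4.
Weber vs Larsen: Weber, 12–1.
Weber–Mbeki: Weber 10–3.
Larsen–Mbeki: Larsen 9–4.
Okafor defeats every rival head-to-head and is the Condorcet winner.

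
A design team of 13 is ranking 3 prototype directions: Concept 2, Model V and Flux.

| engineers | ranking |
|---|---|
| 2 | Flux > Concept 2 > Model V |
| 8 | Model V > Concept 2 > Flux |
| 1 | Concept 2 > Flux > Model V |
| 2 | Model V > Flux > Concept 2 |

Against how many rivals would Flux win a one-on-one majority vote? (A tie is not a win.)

0

Flux against each rival (13 engineers):
Flux vs Concept 2: Flux preferred on 2+2 = 4 ballots; Concept 2 wins 9–4.
Flux vs Model V: Model V wins 10–3.
Flux beats no one; loses to Concept 2, Model V — 0 pairwise wins.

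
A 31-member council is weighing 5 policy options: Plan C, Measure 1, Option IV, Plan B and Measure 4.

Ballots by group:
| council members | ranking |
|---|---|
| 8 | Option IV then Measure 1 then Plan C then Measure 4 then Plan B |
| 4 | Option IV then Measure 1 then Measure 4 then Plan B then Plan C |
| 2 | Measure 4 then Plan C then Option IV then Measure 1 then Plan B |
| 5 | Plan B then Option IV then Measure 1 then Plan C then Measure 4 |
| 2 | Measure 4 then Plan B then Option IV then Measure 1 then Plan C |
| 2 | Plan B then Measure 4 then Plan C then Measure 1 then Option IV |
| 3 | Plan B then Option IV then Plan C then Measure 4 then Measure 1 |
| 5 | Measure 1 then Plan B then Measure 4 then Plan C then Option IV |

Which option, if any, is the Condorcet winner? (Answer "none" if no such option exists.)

Head-to-head results (31 council members):
Plan C vs Measure 1: Measure 1, 24–7.
Plan C–Option IV: Option IV 22–9.
Plan C–Plan B: Plan B 21–10.
Plan C–Measure 4: Plan C 16–15.
Measure 1 vs Option IV: Option IV wins 24–7.
Measure 1 vs Plan B: Measure 1 wins 19–12.
Measure 1 vs Measure 4: Measure 1, 22–9.
Option IV–Plan B: Plan B 17–14.
Option IV vs Measure 4: Option IV, 20–11.
Plan B vs Measure 4: Measure 4, 16–15.
Every option loses at least once (Plan C loses to Measure 1; Measure 1 loses to Option IV; Option IV loses to Plan B; Plan B loses to Measure 1; Measure 4 loses to Plan C). The majority relation contains the cycle Plan C beats Measure 4 beats Plan B beats Plan C, so there is no Condorcet winner.

none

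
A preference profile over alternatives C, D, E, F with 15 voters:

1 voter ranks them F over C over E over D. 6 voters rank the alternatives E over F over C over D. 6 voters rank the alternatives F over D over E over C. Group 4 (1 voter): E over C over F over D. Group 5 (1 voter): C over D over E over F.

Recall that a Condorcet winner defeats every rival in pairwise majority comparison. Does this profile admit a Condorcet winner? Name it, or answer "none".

E

Pairwise majorities:
C vs D: 9 to 6, C.
C vs E: C is ranked higher on 1+1 = 2 ballots, E on 13. E wins 13–2.
C vs F: 1+1 = 2 for C, 13 for F — F by 13–2.
D vs E: D is ranked higher on 6+1 = 7 ballots, E on 8. E wins 8–7.
D vs F: D is ranked higher on 1 ballot, F on 14. F wins 14–1.
E vs F: 6+1+1 = 8 for E, 7 for F — E by 8–7.
E wins every pairwise contest, so E is the Condorcet winner.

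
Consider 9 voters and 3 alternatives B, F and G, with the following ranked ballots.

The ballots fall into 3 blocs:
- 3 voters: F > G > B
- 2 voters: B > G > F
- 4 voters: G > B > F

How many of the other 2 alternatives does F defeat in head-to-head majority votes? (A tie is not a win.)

F against each rival (9 voters):
F vs B: 3 to 6, B.
F vs G: F preferred on 3 ballots; G wins 6–3.
F beats no one; loses to B, G — 0 pairwise wins.

0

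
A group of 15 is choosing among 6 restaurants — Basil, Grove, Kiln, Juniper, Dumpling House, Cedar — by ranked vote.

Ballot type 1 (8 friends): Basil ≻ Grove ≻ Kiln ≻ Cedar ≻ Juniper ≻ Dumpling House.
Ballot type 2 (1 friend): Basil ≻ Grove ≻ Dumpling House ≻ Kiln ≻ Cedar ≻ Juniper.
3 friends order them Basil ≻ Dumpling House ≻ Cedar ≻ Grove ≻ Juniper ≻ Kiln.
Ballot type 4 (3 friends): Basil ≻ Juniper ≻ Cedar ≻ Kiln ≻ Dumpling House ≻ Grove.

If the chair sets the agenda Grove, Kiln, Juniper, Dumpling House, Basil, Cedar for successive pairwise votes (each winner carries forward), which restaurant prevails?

Basil

Round 1: Grove vs Kiln — 12–3, Grove advances.
Round 2: Grove vs Juniper — 12–3, Grove advances.
Round 3: Grove vs Dumpling House — 9–6, Grove advances.
Round 4: Grove vs Basil — 0–15, Basil advances.
Round 5: Basil vs Cedar — 15–0, Basil advances.
Basil survives the agenda.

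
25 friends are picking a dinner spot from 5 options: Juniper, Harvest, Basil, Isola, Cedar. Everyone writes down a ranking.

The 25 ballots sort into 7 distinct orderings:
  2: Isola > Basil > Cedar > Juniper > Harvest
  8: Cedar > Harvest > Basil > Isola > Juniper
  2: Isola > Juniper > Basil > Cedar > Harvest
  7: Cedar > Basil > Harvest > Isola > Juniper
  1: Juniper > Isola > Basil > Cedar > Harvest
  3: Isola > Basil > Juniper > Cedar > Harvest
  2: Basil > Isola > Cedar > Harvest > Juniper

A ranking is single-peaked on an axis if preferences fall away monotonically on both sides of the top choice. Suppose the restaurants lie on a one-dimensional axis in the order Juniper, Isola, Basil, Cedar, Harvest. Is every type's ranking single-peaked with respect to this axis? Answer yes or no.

Axis positions: Juniper=1, Isola=2, Basil=3, Cedar=4, Harvest=5.
Type 1 (peak Isola at position 2): ranking walks positions 2-3-4-1-5, expanding outward from the peak — single-peaked.
Type 2 (peak Cedar at position 4): ranking walks positions 4-5-3-2-1, expanding outward from the peak — single-peaked.
Type 3 (peak Isola at position 2): ranking walks positions 2-1-3-4-5, expanding outward from the peak — single-peaked.
Type 4 (peak Cedar at position 4): ranking walks positions 4-3-5-2-1, expanding outward from the peak — single-peaked.
Type 5 (peak Juniper at position 1): ranking walks positions 1-2-3-4-5, expanding outward from the peak — single-peaked.
Type 6 (peak Isola at position 2): ranking walks positions 2-3-1-4-5, expanding outward from the peak — single-peaked.
Type 7 (peak Basil at position 3): ranking walks positions 3-2-4-5-1, expanding outward from the peak — single-peaked.
Every ranking is single-peaked on this axis.

yes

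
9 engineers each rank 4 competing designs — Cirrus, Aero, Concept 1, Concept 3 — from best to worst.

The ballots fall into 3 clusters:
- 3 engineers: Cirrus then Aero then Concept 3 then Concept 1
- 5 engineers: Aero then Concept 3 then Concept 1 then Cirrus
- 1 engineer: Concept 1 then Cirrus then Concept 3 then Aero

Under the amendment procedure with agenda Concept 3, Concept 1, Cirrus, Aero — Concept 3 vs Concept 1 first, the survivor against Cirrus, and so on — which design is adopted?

Aero

Round 1: Concept 3 vs Concept 1 — 8–1, Concept 3 advances.
Round 2: Concept 3 vs Cirrus — 5–4, Concept 3 advances.
Round 3: Concept 3 vs Aero — 1–8, Aero advances.
The agenda winner is Aero.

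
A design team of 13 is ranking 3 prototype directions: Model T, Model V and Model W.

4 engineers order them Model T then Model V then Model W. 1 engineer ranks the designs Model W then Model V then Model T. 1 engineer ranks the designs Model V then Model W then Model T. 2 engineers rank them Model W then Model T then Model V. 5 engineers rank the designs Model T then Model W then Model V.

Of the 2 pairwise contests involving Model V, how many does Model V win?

0

Model V against each rival (13 engineers):
Model V–Model T: Model T 11–2.
Model V vs Model W: 5 to 8, Model W.
Model V beats no one; loses to Model T, Model W — 0 pairwise wins.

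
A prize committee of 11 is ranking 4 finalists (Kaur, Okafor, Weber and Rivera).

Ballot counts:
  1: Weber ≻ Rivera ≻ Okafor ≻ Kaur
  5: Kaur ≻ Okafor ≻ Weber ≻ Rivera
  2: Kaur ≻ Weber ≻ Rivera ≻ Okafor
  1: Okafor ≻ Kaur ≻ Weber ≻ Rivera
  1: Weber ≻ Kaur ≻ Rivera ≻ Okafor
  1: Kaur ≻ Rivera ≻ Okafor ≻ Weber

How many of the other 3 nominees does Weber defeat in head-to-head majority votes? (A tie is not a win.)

1

Weber against each rival (11 jurors):
Weber vs Kaur: Kaur, 9–2.
Weber vs Okafor: Weber is ranked higher on 1+2+1 = 4 ballots, Okafor on 7. Okafor wins 7–4.
Weber vs Rivera: Weber preferred on 1+5+2+1+1 = 10 ballots; Weber wins 10–1.
Weber beats Rivera; loses to Kaur, Okafor — 1 pairwise win.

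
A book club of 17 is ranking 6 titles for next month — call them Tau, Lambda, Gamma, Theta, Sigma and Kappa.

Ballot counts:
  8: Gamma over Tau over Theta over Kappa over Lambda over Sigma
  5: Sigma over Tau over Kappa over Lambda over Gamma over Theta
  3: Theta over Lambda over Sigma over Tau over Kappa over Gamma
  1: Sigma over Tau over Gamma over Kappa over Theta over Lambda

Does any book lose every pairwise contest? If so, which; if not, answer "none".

Head-to-head results (17 members):
Tau vs Lambda: Tau wins 14–3.
Tau vs Gamma: Tau wins 9–8.
Tau vs Theta: Tau wins 14–3.
Tau vs Sigma: Sigma wins 9–8.
Tau vs Kappa: Tau wins 17–0.
Lambda vs Gamma: Gamma wins 9–8.
Lambda vs Theta: 5 to 12, Theta.
Lambda vs Sigma: 8+3 = 11 for Lambda, 6 for Sigma — Lambda by 11–6.
Lambda vs Kappa: Kappa, 14–3.
Gamma vs Theta: Gamma wins 14–3.
Gamma vs Sigma: Gamma is ranked higher on 8 ballots, Sigma on 9. Sigma wins 9–8.
Gamma–Kappa: Gamma 9–8.
Theta vs Sigma: 11 to 6, Theta.
Theta vs Kappa: Theta preferred on 8+3 = 11 ballots; Theta wins 11–6.
Sigma vs Kappa: Sigma preferred on 5+3+1 = 9 ballots; Sigma wins 9–8.
Every book wins at least one matchup (Tau beats Lambda; Lambda beats Sigma; Gamma beats Lambda; Theta beats Lambda; Sigma beats Tau; Kappa beats Lambda), so there is no Condorcet loser.

none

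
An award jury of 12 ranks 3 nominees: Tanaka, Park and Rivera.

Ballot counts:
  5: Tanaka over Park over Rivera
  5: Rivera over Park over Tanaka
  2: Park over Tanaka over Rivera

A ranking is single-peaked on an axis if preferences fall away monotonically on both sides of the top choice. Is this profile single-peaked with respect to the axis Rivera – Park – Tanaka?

yes

Axis positions: Rivera=1, Park=2, Tanaka=3.
Ballot type 1 (peak Tanaka at position 3): ranking walks positions 3-2-1, expanding outward from the peak — single-peaked.
Ballot type 2 (peak Rivera at position 1): ranking walks positions 1-2-3, expanding outward from the peak — single-peaked.
Ballot type 3 (peak Park at position 2): ranking walks positions 2-3-1, expanding outward from the peak — single-peaked.
Every ranking is single-peaked on this axis.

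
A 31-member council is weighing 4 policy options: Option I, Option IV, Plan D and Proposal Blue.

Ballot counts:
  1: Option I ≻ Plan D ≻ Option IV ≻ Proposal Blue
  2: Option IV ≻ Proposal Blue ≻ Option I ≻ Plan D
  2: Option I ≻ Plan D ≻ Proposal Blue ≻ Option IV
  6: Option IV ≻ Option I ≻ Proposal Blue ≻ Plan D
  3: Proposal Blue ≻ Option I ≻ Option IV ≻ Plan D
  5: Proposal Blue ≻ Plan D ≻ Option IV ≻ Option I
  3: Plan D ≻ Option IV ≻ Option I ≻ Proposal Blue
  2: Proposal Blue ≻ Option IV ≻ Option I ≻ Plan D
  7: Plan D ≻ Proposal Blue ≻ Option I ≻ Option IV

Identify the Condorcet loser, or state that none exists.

Head-to-head results (31 council members):
Option I–Option IV: Option IV 18–13.
Option I vs Plan D: Option I preferred on 1+2+2+6+3+2 = 16 ballots; Option I wins 16–15.
Option I–Proposal Blue: Proposal Blue 19–12.
Option IV vs Plan D: Option IV preferred on 2+6+3+2 = 13 ballots; Plan D wins 18–13.
Option IV vs Proposal Blue: 12 to 19, Proposal Blue.
Plan D–Proposal Blue: Proposal Blue 18–13.
Every option wins at least one matchup (Option I beats Plan D; Option IV beats Option I; Plan D beats Option IV; Proposal Blue beats Option I), so there is no Condorcet loser.

none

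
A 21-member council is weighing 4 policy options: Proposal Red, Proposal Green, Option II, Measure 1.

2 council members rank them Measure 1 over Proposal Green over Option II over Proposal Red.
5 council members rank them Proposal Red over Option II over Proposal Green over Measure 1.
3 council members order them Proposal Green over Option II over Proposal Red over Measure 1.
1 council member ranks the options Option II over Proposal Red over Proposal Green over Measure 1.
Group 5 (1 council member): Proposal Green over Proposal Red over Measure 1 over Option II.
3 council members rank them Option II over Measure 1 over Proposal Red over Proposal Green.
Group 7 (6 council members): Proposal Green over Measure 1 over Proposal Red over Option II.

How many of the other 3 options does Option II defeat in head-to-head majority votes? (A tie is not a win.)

1

Option II against each rival (21 council members):
Option II vs Proposal Red: 2+3+1+3 = 9 for Option II, 12 for Proposal Red — Proposal Red by 12–9.
Option II vs Proposal Green: 9 to 12, Proposal Green.
Option II vs Measure 1: 12 to 9, Option II.
Option II beats Measure 1; loses to Proposal Red, Proposal Green — 1 pairwise win.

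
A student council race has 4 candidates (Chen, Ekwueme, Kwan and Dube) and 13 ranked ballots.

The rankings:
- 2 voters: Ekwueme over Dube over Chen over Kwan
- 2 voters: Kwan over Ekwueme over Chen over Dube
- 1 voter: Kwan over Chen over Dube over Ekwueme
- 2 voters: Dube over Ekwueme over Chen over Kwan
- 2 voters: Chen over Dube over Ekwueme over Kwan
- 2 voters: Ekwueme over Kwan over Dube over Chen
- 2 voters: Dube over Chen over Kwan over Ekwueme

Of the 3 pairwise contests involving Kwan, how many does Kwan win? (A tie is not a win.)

Kwan against each rival (13 voters):
Kwan–Chen: Chen 8–5.
Kwan vs Ekwueme: 5 to 8, Ekwueme.
Kwan vs Dube: Dube, 8–5.
Kwan beats no one; loses to Chen, Ekwueme, Dube — 0 pairwise wins.

0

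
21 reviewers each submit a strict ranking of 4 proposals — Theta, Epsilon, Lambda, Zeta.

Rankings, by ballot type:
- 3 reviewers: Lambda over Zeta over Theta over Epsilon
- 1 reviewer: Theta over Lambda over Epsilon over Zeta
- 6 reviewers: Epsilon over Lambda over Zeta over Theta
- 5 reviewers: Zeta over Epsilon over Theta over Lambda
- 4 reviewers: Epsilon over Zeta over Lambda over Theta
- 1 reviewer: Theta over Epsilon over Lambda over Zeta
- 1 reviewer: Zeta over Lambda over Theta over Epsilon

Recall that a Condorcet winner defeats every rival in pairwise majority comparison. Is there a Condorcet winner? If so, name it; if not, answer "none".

Pairwise majorities:
Theta vs Epsilon: Theta preferred on 3+1+1+1 = 6 ballots; Epsilon wins 15–6.
Theta vs Lambda: Theta is ranked higher on 1+5+1 = 7 ballots, Lambda on 14. Lambda wins 14–7.
Theta vs Zeta: Theta is ranked higher on 1+1 = 2 ballots, Zeta on 19. Zeta wins 19–2.
Epsilon vs Lambda: Epsilon preferred on 6+5+4+1 = 16 ballots; Epsilon wins 16–5.
Epsilon vs Zeta: Epsilon preferred on 1+6+4+1 = 12 ballots; Epsilon wins 12–9.
Lambda vs Zeta: 3+1+6+1 = 11 for Lambda, 10 for Zeta — Lambda by 11–10.
Epsilon beats each of Theta, Lambda, Zeta — Epsilon is the Condorcet winner.

Epsilon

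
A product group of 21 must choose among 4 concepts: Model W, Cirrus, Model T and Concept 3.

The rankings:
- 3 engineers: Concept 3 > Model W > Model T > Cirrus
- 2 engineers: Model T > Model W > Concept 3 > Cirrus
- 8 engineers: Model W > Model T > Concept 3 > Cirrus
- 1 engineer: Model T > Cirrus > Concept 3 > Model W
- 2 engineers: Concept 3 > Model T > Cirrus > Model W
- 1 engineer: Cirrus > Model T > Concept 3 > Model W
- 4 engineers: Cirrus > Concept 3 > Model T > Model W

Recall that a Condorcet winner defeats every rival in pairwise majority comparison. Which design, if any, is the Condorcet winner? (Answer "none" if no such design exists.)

Pairwise majorities:
Model W vs Cirrus: Model W is ranked higher on 3+2+8 = 13 ballots, Cirrus on 8. Model W wins 13–8.
Model W–Model T: Model W 11–10.
Model W vs Concept 3: 10 to 11, Concept 3.
Cirrus vs Model T: 1+4 = 5 for Cirrus, 16 for Model T — Model T by 16–5.
Cirrus vs Concept 3: Concept 3, 15–6.
Model T–Concept 3: Model T 12–9.
Each design drops at least one matchup (Model W loses to Concept 3; Cirrus loses to Model W; Model T loses to Model W; Concept 3 loses to Model T); the cycle Model W > Model T > Concept 3 > Model W rules out a Condorcet winner.

none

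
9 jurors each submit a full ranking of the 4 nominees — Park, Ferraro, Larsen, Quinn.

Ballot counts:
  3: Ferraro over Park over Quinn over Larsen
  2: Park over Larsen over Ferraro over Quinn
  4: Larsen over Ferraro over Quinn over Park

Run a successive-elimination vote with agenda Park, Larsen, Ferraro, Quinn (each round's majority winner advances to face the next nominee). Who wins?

Ferraro

Round 1: Park vs Larsen — 5–4, Park advances.
Round 2: Park vs Ferraro — 2–7, Ferraro advances.
Round 3: Ferraro vs Quinn — 9–0, Ferraro advances.
The agenda winner is Ferraro.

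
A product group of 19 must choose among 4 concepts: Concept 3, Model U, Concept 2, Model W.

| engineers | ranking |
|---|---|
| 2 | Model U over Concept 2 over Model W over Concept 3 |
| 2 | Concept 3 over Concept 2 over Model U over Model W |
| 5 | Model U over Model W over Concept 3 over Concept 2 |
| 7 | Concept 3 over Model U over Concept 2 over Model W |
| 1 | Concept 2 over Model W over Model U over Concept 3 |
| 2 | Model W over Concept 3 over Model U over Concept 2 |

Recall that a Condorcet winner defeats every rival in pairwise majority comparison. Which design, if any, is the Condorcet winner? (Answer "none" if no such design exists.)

none

Check each pair by majority over 19 ballots:
Concept 3 vs Model U: 2+7+2 = 11 for Concept 3, 8 for Model U — Concept 3 by 11–8.
Concept 3 vs Concept 2: 2+5+7+2 = 16 for Concept 3, 3 for Concept 2 — Concept 3 by 16–3.
Concept 3 vs Model W: 9 to 10, Model W.
Model U vs Concept 2: Model U is ranked higher on 2+5+7+2 = 16 ballots, Concept 2 on 3. Model U wins 16–3.
Model U vs Model W: 16 to 3, Model U.
Concept 2 vs Model W: Concept 2 preferred on 2+2+7+1 = 12 ballots; Concept 2 wins 12–7.
Each design drops at least one matchup (Concept 3 loses to Model W; Model U loses to Concept 3; Concept 2 loses to Concept 3; Model W loses to Model U); the cycle Concept 3 beats Model U beats Model W beats Concept 3 rules out a Condorcet winner.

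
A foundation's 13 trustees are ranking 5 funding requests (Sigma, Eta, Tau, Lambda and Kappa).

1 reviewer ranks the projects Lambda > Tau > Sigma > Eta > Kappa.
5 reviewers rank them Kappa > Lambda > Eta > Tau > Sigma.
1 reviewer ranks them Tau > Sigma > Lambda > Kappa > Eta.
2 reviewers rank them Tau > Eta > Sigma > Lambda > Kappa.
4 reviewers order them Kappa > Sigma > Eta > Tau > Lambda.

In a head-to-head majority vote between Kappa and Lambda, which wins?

Ballots ranking Kappa above Lambda: 5 + 4 = 9.
Ballots ranking Lambda above Kappa: 13 − 9 = 4.
Kappa wins the head-to-head 9–4.

Kappa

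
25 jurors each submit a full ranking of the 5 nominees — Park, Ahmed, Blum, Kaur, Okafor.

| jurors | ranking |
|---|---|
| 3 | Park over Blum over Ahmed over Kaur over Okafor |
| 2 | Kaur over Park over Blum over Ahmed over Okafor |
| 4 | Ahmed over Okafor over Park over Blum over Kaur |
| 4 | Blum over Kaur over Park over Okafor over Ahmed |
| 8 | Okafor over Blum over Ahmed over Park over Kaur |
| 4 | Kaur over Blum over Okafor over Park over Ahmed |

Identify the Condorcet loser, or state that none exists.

Pairwise majorities:
Park vs Ahmed: 3+2+4+4 = 13 for Park, 12 for Ahmed — Park by 13–12.
Park vs Blum: 3+2+4 = 9 for Park, 16 for Blum — Blum by 16–9.
Park vs Kaur: Park is ranked higher on 3+4+8 = 15 ballots, Kaur on 10. Park wins 15–10.
Park vs Okafor: Park is ranked higher on 3+2+4 = 9 ballots, Okafor on 16. Okafor wins 16–9.
Ahmed vs Blum: Blum, 21–4.
Ahmed vs Kaur: Ahmed wins 15–10.
Ahmed vs Okafor: Okafor wins 16–9.
Blum vs Kaur: 19 to 6, Blum.
Blum vs Okafor: Blum, 13–12.
Kaur vs Okafor: Kaur wins 13–12.
Every nominee wins at least one matchup (Park beats Ahmed; Ahmed beats Kaur; Blum beats Park; Kaur beats Okafor; Okafor beats Park), so there is no Condorcet loser.

none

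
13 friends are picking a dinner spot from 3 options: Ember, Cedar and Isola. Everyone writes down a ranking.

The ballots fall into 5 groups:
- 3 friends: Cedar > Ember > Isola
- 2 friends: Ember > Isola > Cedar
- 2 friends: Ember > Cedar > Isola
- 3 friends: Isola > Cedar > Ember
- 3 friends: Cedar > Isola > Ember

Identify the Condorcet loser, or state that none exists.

Isola

Pairwise majorities:
Ember vs Cedar: Ember preferred on 2+2 = 4 ballots; Cedar wins 9–4.
Ember vs Isola: Ember is ranked higher on 3+2+2 = 7 ballots, Isola on 6. Ember wins 7–6.
Cedar vs Isola: Cedar, 8–5.
Isola loses to every other restaurant — it is the Condorcet loser.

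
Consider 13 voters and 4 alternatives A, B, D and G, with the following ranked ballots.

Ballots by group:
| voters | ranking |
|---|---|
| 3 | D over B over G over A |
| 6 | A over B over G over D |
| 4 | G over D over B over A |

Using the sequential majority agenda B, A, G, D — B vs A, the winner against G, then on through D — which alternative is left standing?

D

Round 1: B vs A — 7–6, B advances.
Round 2: B vs G — 9–4, B advances.
Round 3: B vs D — 6–7, D advances.
The agenda winner is D.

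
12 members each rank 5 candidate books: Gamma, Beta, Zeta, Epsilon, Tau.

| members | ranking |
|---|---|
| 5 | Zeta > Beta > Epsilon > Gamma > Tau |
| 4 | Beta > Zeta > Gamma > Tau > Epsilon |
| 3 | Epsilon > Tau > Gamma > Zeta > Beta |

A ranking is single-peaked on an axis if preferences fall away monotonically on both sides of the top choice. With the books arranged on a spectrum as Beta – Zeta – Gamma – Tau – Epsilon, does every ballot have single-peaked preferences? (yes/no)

no

Axis positions: Beta=1, Zeta=2, Gamma=3, Tau=4, Epsilon=5.
Ballot type 1: ranking walks positions 2-1-5-3-4; Epsilon is ranked above Gamma even though Gamma lies between Epsilon and the peak Zeta on the axis — preferences dip and rise again. Not single-peaked.
Ballot type 2 (peak Beta at position 1): ranking walks positions 1-2-3-4-5, expanding outward from the peak — single-peaked.
Ballot type 3 (peak Epsilon at position 5): ranking walks positions 5-4-3-2-1, expanding outward from the peak — single-peaked.
Ballot type 1 violates single-peakedness, so the profile is not single-peaked on this axis.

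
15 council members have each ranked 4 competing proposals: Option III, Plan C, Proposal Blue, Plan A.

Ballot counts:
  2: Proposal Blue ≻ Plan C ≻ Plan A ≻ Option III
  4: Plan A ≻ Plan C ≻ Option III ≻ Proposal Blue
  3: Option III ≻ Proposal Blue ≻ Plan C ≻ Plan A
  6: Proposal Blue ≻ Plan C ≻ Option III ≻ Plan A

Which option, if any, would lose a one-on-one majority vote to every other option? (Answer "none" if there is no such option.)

Pairwise majorities:
Option III vs Plan C: 3 for Option III, 12 for Plan C — Plan C by 12–3.
Option III–Proposal Blue: Proposal Blue 8–7.
Option III vs Plan A: Option III wins 9–6.
Plan C vs Proposal Blue: Proposal Blue wins 11–4.
Plan C vs Plan A: Plan C, 11–4.
Proposal Blue vs Plan A: Proposal Blue, 11–4.
Plan A loses to every other option — it is the Condorcet loser.

Plan A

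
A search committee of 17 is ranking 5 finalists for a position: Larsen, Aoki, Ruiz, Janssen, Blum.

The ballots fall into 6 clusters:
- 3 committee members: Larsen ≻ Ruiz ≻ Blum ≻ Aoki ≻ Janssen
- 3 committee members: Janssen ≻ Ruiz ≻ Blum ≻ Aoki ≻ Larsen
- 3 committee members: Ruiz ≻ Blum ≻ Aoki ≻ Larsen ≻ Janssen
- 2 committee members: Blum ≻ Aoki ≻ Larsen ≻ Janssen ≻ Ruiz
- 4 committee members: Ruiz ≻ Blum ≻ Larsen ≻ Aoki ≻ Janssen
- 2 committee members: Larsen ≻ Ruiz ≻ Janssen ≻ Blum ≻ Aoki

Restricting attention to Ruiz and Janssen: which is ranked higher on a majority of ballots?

Ruiz

Ballots ranking Ruiz above Janssen: 3 + 3 + 4 + 2 = 12.
Ballots ranking Janssen above Ruiz: 17 − 12 = 5.
Ruiz wins the head-to-head 12–5.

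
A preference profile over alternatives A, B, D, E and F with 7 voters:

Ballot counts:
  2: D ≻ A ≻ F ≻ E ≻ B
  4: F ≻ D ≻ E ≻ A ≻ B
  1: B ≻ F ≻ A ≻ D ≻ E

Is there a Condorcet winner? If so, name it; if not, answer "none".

Head-to-head results (7 voters):
A vs B: A, 6–1.
A–D: D 6–1.
A vs E: E, 4–3.
A–F: F 5–2.
B vs D: D wins 6–1.
B vs E: E wins 6–1.
B vs F: F wins 6–1.
D–E: D 7–0.
D vs F: 2 for D, 5 for F — F by 5–2.
E vs F: 0 for E, 7 for F — F by 7–0.
F wins every pairwise contest, so F is the Condorcet winner.

F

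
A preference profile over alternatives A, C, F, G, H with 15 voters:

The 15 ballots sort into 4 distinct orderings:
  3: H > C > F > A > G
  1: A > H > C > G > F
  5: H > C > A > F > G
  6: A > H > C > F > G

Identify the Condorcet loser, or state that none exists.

Pairwise majorities:
A vs C: 1+6 = 7 for A, 8 for C — C by 8–7.
A vs F: A preferred on 1+5+6 = 12 ballots; A wins 12–3.
A–G: A 15–0.
A vs H: H, 8–7.
C vs F: 15 to 0, C.
C–G: C 15–0.
C vs H: C is ranked higher on 0 ballots, H on 15. H wins 15–0.
F vs G: F, 14–1.
F vs H: 0 for F, 15 for H — H by 15–0.
G vs H: 0 to 15, H.
Only G has no wins; G is the Condorcet loser.

G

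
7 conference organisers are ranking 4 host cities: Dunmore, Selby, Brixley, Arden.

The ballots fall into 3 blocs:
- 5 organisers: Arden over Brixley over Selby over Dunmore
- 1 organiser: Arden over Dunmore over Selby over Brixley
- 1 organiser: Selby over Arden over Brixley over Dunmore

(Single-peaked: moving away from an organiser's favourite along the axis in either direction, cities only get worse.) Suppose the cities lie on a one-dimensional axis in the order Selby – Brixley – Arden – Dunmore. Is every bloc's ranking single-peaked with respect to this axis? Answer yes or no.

Axis positions: Selby=1, Brixley=2, Arden=3, Dunmore=4.
Bloc 1 (peak Arden at position 3): ranking walks positions 3-2-1-4, expanding outward from the peak — single-peaked.
Bloc 2: ranking walks positions 3-4-1-2; Selby is ranked above Brixley even though Brixley lies between Selby and the peak Arden on the axis — preferences dip and rise again. Not single-peaked.
Bloc 3: ranking walks positions 1-3-2-4; Arden is ranked above Brixley even though Brixley lies between Arden and the peak Selby on the axis — preferences dip and rise again. Not single-peaked.
Bloc 2 violates single-peakedness, so the profile is not single-peaked on this axis.

no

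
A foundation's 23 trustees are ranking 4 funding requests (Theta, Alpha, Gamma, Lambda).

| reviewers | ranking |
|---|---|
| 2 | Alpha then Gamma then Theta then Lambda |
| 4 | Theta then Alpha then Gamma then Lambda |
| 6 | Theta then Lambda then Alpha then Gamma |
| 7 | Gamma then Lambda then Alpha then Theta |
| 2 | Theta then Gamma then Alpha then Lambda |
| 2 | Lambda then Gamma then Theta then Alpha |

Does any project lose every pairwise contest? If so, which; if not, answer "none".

none

Head-to-head results (23 reviewers):
Theta vs Alpha: Theta, 14–9.
Theta vs Gamma: Theta preferred on 4+6+2 = 12 ballots; Theta wins 12–11.
Theta vs Lambda: Theta preferred on 2+4+6+2 = 14 ballots; Theta wins 14–9.
Alpha vs Gamma: Alpha is ranked higher on 2+4+6 = 12 ballots, Gamma on 11. Alpha wins 12–11.
Alpha vs Lambda: Lambda, 15–8.
Gamma vs Lambda: 15 to 8, Gamma.
Each project has at least one pairwise win (Theta beats Alpha; Alpha beats Gamma; Gamma beats Lambda; Lambda beats Alpha) — no Condorcet loser.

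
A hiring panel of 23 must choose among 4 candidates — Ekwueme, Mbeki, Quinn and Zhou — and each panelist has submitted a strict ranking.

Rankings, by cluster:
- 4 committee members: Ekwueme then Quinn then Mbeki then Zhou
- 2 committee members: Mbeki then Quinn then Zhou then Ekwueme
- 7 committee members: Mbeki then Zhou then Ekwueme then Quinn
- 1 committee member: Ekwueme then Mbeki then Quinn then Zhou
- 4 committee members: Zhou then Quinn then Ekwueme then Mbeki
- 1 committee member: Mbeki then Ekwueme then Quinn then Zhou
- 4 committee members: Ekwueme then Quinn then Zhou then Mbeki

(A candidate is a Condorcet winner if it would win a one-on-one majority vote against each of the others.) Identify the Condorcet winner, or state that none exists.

none

Pairwise majorities:
Ekwueme vs Mbeki: Ekwueme wins 13–10.
Ekwueme–Quinn: Ekwueme 17–6.
Ekwueme vs Zhou: Zhou, 13–10.
Mbeki–Quinn: Quinn 12–11.
Mbeki–Zhou: Mbeki 15–8.
Quinn–Zhou: Quinn 12–11.
No candidate is unbeaten: Ekwueme loses to Zhou; Mbeki loses to Ekwueme; Quinn loses to Ekwueme; Zhou loses to Mbeki. In particular Ekwueme beats Mbeki beats Zhou beats Ekwueme is a majority cycle — no Condorcet winner exists.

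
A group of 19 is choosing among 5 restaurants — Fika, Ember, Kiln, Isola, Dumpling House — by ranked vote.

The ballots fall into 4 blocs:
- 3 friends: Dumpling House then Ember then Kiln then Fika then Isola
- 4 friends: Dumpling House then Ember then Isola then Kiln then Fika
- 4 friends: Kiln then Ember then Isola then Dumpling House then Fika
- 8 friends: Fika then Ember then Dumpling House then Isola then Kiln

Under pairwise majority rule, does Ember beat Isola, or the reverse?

Ember

Ballots ranking Ember above Isola: 3 + 4 + 4 + 8 = 19.
Ballots ranking Isola above Ember: 19 − 19 = 0.
Ember wins the head-to-head 19–0.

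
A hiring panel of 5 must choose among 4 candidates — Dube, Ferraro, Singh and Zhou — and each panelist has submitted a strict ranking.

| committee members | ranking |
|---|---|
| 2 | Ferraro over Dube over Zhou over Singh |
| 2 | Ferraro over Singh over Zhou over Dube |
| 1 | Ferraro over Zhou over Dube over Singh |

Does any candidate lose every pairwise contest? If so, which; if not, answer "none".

Pairwise majorities:
Dube–Ferraro: Ferraro 5–0.
Dube vs Singh: Dube is ranked higher on 2+1 = 3 ballots, Singh on 2. Dube wins 3–2.
Dube vs Zhou: Zhou, 3–2.
Ferraro vs Singh: Ferraro, 5–0.
Ferraro vs Zhou: 5 to 0, Ferraro.
Singh vs Zhou: 2 to 3, Zhou.
Only Singh has no wins; Singh is the Condorcet loser.

Singh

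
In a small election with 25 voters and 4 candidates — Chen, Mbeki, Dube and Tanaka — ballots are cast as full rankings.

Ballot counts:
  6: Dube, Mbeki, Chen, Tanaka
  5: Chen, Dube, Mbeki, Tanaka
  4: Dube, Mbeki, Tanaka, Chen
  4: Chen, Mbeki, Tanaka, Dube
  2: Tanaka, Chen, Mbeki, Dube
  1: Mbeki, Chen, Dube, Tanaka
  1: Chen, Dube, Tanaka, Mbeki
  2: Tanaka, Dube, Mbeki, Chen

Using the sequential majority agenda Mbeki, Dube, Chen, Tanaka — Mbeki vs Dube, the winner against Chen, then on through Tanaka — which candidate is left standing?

Chen

Round 1: Mbeki vs Dube — 7–18, Dube advances.
Round 2: Dube vs Chen — 12–13, Chen advances.
Round 3: Chen vs Tanaka — 17–8, Chen advances.
Chen survives the agenda.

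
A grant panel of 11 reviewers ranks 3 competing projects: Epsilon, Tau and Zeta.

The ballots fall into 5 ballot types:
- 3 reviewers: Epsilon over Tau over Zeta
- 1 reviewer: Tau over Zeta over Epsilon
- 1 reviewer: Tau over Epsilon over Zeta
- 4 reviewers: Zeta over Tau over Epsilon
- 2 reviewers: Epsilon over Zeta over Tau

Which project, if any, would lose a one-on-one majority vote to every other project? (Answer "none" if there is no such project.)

Head-to-head results (11 reviewers):
Epsilon–Tau: Tau 6–5.
Epsilon vs Zeta: Epsilon wins 6–5.
Tau–Zeta: Zeta 6–5.
No project is winless: Epsilon beats Zeta; Tau beats Epsilon; Zeta beats Tau. There is no Condorcet loser.

none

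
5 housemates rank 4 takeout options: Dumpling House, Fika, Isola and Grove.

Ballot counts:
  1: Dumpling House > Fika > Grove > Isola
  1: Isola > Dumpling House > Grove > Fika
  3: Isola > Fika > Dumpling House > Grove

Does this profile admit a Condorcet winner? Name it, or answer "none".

Pairwise majorities:
Dumpling House vs Fika: Fika wins 3–2.
Dumpling House–Isola: Isola 4–1.
Dumpling House vs Grove: 1+1+3 = 5 for Dumpling House, 0 for Grove — Dumpling House by 5–0.
Fika vs Isola: Isola, 4–1.
Fika vs Grove: Fika, 4–1.
Isola vs Grove: Isola is ranked higher on 1+3 = 4 ballots, Grove on 1. Isola wins 4–1.
Isola wins every pairwise contest, so Isola is the Condorcet winner.

Isola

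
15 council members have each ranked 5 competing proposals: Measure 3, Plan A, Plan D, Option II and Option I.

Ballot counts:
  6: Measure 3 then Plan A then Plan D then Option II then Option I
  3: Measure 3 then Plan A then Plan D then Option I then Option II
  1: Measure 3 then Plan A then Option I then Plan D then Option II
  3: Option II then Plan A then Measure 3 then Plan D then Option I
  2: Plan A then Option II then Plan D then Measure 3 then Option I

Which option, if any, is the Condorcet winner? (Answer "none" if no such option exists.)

Measure 3

Pairwise majorities:
Measure 3 vs Plan A: Measure 3 is ranked higher on 6+3+1 = 10 ballots, Plan A on 5. Measure 3 wins 10–5.
Measure 3 vs Plan D: Measure 3 preferred on 6+3+1+3 = 13 ballots; Measure 3 wins 13–2.
Measure 3 vs Option II: 6+3+1 = 10 for Measure 3, 5 for Option II — Measure 3 by 10–5.
Measure 3 vs Option I: Measure 3 preferred on 6+3+1+3+2 = 15 ballots; Measure 3 wins 15–0.
Plan A vs Plan D: Plan A preferred on 6+3+1+3+2 = 15 ballots; Plan A wins 15–0.
Plan A vs Option II: 6+3+1+2 = 12 for Plan A, 3 for Option II — Plan A by 12–3.
Plan A vs Option I: 6+3+1+3+2 = 15 for Plan A, 0 for Option I — Plan A by 15–0.
Plan D vs Option II: Plan D preferred on 6+3+1 = 10 ballots; Plan D wins 10–5.
Plan D vs Option I: 14 to 1, Plan D.
Option II vs Option I: 6+3+2 = 11 for Option II, 4 for Option I — Option II by 11–4.
Measure 3 beats each of Plan A, Plan D, Option II, Option I — Measure 3 is the Condorcet winner.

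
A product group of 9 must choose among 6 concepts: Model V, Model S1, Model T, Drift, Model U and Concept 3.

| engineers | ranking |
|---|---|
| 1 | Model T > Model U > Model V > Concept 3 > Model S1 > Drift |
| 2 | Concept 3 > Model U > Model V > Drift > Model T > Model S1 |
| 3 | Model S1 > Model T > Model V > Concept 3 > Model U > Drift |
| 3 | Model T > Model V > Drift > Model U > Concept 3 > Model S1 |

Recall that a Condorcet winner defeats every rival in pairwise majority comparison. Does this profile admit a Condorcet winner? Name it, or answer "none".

Model T

Pairwise majorities:
Model V vs Model S1: Model V, 6–3.
Model V vs Model T: Model T, 7–2.
Model V vs Drift: Model V wins 9–0.
Model V vs Model U: Model V wins 6–3.
Model V vs Concept 3: Model V wins 7–2.
Model S1 vs Model T: Model T wins 6–3.
Model S1 vs Drift: Drift, 5–4.
Model S1 vs Model U: Model U, 6–3.
Model S1 vs Concept 3: Concept 3 wins 6–3.
Model T vs Drift: Model T, 7–2.
Model T vs Model U: Model T, 7–2.
Model T vs Concept 3: Model T, 7–2.
Drift vs Model U: Model U, 6–3.
Drift vs Concept 3: Concept 3, 6–3.
Model U–Concept 3: Concept 3 5–4.
Model T defeats every rival head-to-head and is the Condorcet winner.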